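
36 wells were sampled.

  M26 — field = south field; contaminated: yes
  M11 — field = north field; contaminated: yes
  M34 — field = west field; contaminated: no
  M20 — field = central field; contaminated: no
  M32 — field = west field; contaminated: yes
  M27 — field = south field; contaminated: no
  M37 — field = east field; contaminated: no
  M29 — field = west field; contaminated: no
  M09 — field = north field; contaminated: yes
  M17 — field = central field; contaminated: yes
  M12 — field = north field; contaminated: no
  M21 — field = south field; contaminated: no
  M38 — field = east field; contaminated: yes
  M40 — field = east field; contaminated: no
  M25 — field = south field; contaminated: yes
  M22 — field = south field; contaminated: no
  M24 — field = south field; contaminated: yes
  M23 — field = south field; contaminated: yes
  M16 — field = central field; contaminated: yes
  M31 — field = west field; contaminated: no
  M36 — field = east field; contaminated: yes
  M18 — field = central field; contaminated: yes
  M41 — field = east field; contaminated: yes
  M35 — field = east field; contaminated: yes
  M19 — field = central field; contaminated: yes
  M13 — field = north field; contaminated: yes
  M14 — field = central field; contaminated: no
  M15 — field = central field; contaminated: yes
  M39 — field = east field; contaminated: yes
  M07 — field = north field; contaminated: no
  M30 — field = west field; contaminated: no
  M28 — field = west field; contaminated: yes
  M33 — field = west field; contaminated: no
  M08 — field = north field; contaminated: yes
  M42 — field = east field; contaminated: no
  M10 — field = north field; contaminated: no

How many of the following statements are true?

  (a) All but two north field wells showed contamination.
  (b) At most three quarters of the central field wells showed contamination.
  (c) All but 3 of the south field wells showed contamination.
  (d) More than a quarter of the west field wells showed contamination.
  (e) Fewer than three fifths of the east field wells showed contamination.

3

(a) north field: |A| = 7, |A ∩ B| = 4; needs |A ∖ B| = 2 — false.
(b) central field: |A| = 7, |A ∩ B| = 5; needs |A ∩ B| / |A| ≤ 3/4 — true.
(c) south field: |A| = 7, |A ∩ B| = 4; needs |A ∖ B| = 3 — true.
(d) west field: |A| = 7, |A ∩ B| = 2; needs |A ∩ B| / |A| > 1/4 — true.
(e) east field: |A| = 8, |A ∩ B| = 5; needs |A ∩ B| / |A| < 3/5 — false.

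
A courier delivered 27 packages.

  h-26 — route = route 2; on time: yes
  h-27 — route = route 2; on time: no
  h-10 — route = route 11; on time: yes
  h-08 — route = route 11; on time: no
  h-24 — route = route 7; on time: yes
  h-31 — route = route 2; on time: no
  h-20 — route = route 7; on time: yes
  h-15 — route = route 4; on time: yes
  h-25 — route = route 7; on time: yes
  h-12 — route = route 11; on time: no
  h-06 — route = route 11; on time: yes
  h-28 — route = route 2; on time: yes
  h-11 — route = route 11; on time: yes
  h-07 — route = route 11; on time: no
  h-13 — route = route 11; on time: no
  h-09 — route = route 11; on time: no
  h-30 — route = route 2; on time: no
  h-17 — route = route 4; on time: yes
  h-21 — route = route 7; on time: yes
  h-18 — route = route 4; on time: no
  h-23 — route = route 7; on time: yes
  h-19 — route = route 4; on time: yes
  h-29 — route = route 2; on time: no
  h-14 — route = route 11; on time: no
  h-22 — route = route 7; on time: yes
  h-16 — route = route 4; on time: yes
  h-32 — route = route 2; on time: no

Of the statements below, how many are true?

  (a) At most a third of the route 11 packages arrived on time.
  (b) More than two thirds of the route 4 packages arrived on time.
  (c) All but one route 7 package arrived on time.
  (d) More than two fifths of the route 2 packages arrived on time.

(a) route 11: |A| = 9, |A ∩ B| = 3; needs |A ∩ B| / |A| ≤ 1/3 — true.
(b) route 4: |A| = 5, |A ∩ B| = 4; needs |A ∩ B| / |A| > 2/3 — true.
(c) route 7: |A| = 6, |A ∩ B| = 6; needs |A ∖ B| = 1 — false.
(d) route 2: |A| = 7, |A ∩ B| = 2; needs |A ∩ B| / |A| > 2/5 — false.

2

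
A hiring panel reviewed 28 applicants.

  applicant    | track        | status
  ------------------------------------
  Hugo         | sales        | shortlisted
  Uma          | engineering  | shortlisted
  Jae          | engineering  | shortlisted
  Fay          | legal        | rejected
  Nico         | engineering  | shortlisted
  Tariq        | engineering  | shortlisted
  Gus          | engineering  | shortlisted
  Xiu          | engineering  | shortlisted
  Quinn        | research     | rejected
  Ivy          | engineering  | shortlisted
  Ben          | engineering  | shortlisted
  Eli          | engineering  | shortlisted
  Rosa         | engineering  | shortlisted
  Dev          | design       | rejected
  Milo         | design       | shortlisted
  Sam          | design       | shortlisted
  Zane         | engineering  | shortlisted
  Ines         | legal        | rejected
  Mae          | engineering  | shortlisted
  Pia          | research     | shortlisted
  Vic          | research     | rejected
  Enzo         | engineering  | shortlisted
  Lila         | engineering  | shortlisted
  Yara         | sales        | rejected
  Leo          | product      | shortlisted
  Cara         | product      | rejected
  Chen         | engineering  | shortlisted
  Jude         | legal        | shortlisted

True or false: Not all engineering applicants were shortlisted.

Truth condition: A ⊄ B (|A ∖ B| ≥ 1).
|A| = 15, |A ∩ B| = 15, |A ∖ B| = 0.
So the statement is false.

False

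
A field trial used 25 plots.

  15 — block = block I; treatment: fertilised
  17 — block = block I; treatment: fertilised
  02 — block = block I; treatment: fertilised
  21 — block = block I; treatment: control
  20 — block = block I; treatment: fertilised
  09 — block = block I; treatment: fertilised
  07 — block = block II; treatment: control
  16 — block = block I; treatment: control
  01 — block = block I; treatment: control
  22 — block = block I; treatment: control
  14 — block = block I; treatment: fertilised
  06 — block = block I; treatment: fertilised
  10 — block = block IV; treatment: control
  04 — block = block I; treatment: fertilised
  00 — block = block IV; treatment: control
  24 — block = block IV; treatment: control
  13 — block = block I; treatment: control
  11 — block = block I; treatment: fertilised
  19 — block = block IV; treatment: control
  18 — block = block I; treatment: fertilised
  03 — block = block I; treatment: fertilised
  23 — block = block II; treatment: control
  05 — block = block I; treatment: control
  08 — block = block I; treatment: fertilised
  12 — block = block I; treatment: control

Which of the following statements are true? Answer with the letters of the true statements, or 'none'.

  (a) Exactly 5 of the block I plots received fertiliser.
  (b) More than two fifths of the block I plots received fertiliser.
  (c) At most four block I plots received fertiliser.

(b)

|A| = 19, |A ∩ B| = 12, |A ∖ B| = 7.
(a) |A ∩ B| = 5: fails.
(b) |A ∩ B| / |A| > 2/5: holds.
(c) |A ∩ B| ≤ 4: fails.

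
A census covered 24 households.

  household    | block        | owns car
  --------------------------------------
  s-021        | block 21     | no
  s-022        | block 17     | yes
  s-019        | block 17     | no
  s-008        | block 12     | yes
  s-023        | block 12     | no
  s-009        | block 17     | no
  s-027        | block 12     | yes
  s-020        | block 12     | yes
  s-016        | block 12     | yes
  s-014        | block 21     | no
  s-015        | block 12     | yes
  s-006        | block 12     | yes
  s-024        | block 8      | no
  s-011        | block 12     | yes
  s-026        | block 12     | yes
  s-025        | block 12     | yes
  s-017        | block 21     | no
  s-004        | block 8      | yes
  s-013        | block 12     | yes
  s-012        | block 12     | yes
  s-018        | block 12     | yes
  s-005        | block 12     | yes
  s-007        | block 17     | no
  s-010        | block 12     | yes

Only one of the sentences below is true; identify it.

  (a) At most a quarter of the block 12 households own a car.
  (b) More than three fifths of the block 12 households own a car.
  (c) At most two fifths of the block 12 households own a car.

|A| = 15, |A ∩ B| = 14, |A ∖ B| = 1.
(a) requires |A ∩ B| / |A| ≤ 1/4: false.
(b) requires |A ∩ B| / |A| > 3/5: true.
(c) requires |A ∩ B| / |A| ≤ 2/5: false.

(b)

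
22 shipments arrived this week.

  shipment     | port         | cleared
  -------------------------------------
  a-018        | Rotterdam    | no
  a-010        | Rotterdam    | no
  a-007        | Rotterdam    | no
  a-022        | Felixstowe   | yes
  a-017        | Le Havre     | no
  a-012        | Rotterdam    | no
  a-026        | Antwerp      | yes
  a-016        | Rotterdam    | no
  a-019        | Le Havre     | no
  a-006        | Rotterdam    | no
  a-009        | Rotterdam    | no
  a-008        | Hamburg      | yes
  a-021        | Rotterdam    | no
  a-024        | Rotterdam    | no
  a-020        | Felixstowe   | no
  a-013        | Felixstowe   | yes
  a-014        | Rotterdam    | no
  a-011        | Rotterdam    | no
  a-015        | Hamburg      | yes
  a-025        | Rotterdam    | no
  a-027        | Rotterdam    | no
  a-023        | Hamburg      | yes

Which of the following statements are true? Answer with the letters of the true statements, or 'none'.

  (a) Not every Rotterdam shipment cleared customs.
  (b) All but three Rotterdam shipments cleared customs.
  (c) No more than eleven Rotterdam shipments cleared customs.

|A| = 13, |A ∩ B| = 0, |A ∖ B| = 13.
(a) A ⊄ B (|A ∖ B| ≥ 1): holds.
(b) |A ∖ B| = 3: fails.
(c) |A ∩ B| ≤ 11: holds.

(a), (c)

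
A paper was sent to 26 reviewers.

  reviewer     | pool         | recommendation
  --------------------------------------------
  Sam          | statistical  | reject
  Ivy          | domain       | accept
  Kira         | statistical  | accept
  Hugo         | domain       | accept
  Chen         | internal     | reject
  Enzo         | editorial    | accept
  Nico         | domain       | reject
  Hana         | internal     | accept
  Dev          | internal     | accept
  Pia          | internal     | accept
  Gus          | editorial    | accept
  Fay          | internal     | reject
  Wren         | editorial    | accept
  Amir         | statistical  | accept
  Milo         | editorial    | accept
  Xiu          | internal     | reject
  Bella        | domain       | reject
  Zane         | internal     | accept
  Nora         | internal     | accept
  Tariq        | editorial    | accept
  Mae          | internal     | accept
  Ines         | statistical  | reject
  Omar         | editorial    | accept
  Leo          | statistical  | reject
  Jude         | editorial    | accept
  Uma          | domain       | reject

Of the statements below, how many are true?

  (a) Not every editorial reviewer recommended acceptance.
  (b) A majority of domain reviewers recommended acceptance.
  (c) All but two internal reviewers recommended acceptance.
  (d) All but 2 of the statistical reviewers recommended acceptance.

(a) editorial: |A| = 7, |A ∩ B| = 7; needs A ⊄ B (|A ∖ B| ≥ 1) — false.
(b) domain: |A| = 5, |A ∩ B| = 2; needs |A ∩ B| > |A ∖ B| — false.
(c) internal: |A| = 9, |A ∩ B| = 6; needs |A ∖ B| = 2 — false.
(d) statistical: |A| = 5, |A ∩ B| = 2; needs |A ∖ B| = 2 — false.

0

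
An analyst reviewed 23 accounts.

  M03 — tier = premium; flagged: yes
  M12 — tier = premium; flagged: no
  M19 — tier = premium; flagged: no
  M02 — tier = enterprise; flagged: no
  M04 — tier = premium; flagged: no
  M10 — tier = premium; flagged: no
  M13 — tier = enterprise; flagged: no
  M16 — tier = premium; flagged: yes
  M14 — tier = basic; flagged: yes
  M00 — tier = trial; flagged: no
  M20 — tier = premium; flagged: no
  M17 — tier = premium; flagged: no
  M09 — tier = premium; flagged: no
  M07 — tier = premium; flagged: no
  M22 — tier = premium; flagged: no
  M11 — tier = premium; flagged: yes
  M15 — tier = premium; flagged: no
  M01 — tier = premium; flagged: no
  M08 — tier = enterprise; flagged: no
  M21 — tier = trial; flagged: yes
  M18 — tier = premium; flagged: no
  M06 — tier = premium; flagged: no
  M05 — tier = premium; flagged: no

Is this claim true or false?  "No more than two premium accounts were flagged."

Truth condition: |A ∩ B| ≤ 2.
|A| = 17, |A ∩ B| = 3, |A ∖ B| = 14.
|A ∩ B| = 3, so the statement is false.

False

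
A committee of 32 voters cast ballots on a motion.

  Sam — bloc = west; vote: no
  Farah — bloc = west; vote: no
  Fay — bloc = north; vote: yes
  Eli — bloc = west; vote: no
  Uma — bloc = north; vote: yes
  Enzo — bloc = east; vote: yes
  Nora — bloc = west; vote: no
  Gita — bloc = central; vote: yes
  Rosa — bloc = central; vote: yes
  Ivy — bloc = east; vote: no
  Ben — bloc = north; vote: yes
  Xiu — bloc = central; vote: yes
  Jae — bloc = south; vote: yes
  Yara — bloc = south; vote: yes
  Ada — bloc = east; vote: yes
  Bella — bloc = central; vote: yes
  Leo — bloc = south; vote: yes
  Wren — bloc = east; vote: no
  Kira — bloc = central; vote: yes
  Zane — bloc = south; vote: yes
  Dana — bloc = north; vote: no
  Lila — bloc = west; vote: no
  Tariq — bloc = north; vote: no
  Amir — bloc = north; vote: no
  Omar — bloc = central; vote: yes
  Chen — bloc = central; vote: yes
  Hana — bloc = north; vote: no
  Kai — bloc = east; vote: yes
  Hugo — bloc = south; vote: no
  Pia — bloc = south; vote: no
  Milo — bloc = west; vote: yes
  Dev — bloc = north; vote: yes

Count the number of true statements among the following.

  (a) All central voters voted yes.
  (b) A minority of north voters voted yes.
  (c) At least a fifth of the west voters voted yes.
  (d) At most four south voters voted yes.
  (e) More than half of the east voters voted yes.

3

(a) central: |A| = 7, |A ∩ B| = 7; needs A ⊆ B, i.e. every element of A is in B (|A ∖ B| = 0) — true.
(b) north: |A| = 8, |A ∩ B| = 4; needs |A ∩ B| < |A ∖ B| — false.
(c) west: |A| = 6, |A ∩ B| = 1; needs |A ∩ B| / |A| ≥ 1/5 — false.
(d) south: |A| = 6, |A ∩ B| = 4; needs |A ∩ B| ≤ 4 — true.
(e) east: |A| = 5, |A ∩ B| = 3; needs |A ∩ B| > |A ∖ B| — true.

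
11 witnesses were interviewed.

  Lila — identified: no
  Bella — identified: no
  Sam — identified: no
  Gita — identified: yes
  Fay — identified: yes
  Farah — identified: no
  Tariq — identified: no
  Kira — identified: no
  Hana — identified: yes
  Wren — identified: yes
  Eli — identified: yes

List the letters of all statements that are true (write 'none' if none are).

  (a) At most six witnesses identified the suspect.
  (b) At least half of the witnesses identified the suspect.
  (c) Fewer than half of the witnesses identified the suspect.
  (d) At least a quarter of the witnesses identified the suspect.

(a), (c), (d)

|A| = 11, |A ∩ B| = 5, |A ∖ B| = 6.
(a) |A ∩ B| ≤ 6: holds.
(b) |A ∩ B| ≥ |A ∖ B|: fails.
(c) |A ∩ B| < |A ∖ B|: holds.
(d) |A ∩ B| / |A| ≥ 1/4: holds.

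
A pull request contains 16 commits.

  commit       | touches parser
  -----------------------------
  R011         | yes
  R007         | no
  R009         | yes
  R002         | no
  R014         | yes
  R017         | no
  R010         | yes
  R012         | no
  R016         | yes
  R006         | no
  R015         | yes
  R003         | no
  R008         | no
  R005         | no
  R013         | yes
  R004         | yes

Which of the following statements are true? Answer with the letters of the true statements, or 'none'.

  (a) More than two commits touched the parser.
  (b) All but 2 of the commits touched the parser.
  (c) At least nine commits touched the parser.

(a)

|A| = 16, |A ∩ B| = 8, |A ∖ B| = 8.
(a) |A ∩ B| > 2: holds.
(b) |A ∖ B| = 2: fails.
(c) |A ∩ B| ≥ 9: fails.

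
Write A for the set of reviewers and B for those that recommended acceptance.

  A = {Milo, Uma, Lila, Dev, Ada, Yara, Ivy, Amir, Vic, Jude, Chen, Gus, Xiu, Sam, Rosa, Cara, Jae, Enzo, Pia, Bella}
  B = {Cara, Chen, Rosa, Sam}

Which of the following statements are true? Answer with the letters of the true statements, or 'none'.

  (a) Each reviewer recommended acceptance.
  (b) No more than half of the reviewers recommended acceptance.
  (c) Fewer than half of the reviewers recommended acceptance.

(b), (c)

|A| = 20, |A ∩ B| = 4, |A ∖ B| = 16.
(a) A ⊆ B, i.e. every element of A is in B (|A ∖ B| = 0): fails.
(b) |A ∩ B| ≤ |A ∖ B|: holds.
(c) |A ∩ B| < |A ∖ B|: holds.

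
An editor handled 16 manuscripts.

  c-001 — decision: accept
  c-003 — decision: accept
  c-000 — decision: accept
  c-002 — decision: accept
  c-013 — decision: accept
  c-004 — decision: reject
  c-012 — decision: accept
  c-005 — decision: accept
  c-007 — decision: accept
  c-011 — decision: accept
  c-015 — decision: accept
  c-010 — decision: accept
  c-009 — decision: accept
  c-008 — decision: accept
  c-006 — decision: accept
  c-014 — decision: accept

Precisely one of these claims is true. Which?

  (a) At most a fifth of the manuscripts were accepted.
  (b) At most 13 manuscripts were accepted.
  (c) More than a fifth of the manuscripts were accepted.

(c)

|A| = 16, |A ∩ B| = 15, |A ∖ B| = 1.
(a) requires |A ∩ B| / |A| ≤ 1/5: false.
(b) requires |A ∩ B| ≤ 13: false.
(c) requires |A ∩ B| / |A| > 1/5: true.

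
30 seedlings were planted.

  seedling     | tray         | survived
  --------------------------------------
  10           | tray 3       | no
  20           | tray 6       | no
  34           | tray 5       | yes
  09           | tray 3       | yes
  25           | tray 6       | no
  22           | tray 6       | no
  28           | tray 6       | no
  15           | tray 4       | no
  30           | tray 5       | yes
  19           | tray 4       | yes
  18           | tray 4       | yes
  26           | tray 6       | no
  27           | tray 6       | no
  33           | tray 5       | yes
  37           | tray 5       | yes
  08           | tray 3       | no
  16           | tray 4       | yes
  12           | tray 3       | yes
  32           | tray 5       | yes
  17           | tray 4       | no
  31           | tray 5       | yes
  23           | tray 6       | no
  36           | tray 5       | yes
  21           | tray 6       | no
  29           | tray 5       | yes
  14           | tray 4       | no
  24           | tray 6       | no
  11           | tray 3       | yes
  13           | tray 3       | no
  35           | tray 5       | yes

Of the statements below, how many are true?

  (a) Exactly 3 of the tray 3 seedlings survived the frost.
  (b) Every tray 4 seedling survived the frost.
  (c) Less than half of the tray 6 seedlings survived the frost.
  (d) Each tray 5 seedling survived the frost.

3

(a) tray 3: |A| = 6, |A ∩ B| = 3; needs |A ∩ B| = 3 — true.
(b) tray 4: |A| = 6, |A ∩ B| = 3; needs A ⊆ B, i.e. every element of A is in B (|A ∖ B| = 0) — false.
(c) tray 6: |A| = 9, |A ∩ B| = 0; needs |A ∩ B| < |A ∖ B| — true.
(d) tray 5: |A| = 9, |A ∩ B| = 9; needs A ⊆ B, i.e. every element of A is in B (|A ∖ B| = 0) — true.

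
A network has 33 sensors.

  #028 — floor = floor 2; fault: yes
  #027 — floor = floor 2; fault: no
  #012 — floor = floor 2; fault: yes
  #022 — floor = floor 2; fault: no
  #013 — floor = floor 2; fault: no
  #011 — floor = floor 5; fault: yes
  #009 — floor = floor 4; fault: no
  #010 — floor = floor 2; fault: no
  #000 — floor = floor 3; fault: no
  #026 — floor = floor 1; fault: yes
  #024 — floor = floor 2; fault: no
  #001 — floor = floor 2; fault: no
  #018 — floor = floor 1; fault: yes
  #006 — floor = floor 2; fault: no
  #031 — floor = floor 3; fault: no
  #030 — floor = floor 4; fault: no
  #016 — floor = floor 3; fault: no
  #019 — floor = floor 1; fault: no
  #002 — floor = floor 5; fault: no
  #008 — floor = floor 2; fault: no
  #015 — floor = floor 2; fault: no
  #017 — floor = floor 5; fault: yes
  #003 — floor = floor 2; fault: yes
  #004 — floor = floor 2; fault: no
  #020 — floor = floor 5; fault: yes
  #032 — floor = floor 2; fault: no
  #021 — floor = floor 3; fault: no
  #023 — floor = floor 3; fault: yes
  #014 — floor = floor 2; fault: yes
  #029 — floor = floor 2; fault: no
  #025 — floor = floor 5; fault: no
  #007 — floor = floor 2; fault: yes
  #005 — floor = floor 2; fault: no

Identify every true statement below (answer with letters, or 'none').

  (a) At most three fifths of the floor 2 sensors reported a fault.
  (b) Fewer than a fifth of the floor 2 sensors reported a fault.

|A| = 18, |A ∩ B| = 5, |A ∖ B| = 13.
(a) |A ∩ B| / |A| ≤ 3/5: holds.
(b) |A ∩ B| / |A| < 1/5: fails.

(a)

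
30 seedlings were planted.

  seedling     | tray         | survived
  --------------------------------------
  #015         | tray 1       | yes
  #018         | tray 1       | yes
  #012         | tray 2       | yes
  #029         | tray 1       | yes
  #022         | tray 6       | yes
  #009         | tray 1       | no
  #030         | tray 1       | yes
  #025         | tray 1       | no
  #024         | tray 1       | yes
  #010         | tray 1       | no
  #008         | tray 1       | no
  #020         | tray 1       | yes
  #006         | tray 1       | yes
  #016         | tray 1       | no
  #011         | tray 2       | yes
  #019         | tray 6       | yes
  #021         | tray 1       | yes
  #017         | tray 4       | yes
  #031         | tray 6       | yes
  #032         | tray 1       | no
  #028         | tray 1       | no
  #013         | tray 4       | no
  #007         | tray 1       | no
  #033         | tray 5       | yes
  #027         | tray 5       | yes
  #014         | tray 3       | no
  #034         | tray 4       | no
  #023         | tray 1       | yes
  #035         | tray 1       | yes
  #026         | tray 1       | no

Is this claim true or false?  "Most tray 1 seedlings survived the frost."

True

Truth condition: |A ∩ B| > |A ∖ B|.
|A| = 19, |A ∩ B| = 10, |A ∖ B| = 9.
10 > 9, so the statement is true.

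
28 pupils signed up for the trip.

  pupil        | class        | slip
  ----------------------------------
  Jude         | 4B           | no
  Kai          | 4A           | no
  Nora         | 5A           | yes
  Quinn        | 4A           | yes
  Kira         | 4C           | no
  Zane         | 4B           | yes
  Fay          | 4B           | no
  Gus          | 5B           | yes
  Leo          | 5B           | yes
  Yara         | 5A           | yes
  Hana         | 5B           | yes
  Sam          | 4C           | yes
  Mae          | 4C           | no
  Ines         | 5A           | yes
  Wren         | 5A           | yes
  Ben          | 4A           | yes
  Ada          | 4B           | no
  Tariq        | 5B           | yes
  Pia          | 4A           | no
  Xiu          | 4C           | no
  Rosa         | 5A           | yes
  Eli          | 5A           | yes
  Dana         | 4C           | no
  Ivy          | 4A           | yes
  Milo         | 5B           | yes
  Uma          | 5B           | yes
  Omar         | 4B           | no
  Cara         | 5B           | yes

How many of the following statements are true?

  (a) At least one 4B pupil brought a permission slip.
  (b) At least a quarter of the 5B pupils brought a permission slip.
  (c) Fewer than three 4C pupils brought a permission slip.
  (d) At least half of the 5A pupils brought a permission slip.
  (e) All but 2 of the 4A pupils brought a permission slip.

5

(a) 4B: |A| = 5, |A ∩ B| = 1; needs A ∩ B ≠ ∅ (|A ∩ B| ≥ 1) — true.
(b) 5B: |A| = 7, |A ∩ B| = 7; needs |A ∩ B| / |A| ≥ 1/4 — true.
(c) 4C: |A| = 5, |A ∩ B| = 1; needs |A ∩ B| < 3 — true.
(d) 5A: |A| = 6, |A ∩ B| = 6; needs |A ∩ B| ≥ |A ∖ B| — true.
(e) 4A: |A| = 5, |A ∩ B| = 3; needs |A ∖ B| = 2 — true.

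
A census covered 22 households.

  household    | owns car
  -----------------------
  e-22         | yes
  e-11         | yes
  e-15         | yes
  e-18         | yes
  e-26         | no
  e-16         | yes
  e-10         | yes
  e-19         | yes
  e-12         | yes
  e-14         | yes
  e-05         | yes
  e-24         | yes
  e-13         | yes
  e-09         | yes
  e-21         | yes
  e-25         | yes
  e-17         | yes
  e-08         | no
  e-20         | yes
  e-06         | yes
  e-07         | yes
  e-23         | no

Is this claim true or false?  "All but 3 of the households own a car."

The determiner here denotes the relation: |A ∖ B| = 3.
|A| = 22, |A ∩ B| = 19, |A ∖ B| = 3.
|A ∖ B| = 3, so the statement is true.

True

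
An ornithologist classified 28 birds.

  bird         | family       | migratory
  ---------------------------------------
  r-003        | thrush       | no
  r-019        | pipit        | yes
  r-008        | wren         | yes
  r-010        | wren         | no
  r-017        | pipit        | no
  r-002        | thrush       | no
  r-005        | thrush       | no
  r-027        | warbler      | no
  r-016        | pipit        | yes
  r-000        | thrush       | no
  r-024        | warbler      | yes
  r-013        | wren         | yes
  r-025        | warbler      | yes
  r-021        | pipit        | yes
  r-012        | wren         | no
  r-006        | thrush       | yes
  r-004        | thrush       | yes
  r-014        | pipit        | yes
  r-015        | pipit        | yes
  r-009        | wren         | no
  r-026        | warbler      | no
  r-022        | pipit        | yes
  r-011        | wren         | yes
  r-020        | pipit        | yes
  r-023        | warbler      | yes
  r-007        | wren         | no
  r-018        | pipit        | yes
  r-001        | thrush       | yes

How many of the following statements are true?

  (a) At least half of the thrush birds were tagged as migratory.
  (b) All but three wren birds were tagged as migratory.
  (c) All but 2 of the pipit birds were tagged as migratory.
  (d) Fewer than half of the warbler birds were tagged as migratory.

(a) thrush: |A| = 7, |A ∩ B| = 3; needs |A ∩ B| ≥ |A ∖ B| — false.
(b) wren: |A| = 7, |A ∩ B| = 3; needs |A ∖ B| = 3 — false.
(c) pipit: |A| = 9, |A ∩ B| = 8; needs |A ∖ B| = 2 — false.
(d) warbler: |A| = 5, |A ∩ B| = 3; needs |A ∩ B| < |A ∖ B| — false.

0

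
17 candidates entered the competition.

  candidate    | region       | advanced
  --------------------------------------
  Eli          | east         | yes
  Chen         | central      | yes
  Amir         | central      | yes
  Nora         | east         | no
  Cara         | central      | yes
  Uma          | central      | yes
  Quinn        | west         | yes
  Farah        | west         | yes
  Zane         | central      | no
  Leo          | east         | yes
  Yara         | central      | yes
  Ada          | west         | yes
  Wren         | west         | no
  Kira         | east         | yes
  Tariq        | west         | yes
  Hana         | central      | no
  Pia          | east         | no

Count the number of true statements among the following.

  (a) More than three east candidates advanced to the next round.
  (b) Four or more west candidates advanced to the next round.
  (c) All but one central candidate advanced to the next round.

(a) east: |A| = 5, |A ∩ B| = 3; needs |A ∩ B| > 3 — false.
(b) west: |A| = 5, |A ∩ B| = 4; needs |A ∩ B| ≥ 4 — true.
(c) central: |A| = 7, |A ∩ B| = 5; needs |A ∖ B| = 1 — false.

1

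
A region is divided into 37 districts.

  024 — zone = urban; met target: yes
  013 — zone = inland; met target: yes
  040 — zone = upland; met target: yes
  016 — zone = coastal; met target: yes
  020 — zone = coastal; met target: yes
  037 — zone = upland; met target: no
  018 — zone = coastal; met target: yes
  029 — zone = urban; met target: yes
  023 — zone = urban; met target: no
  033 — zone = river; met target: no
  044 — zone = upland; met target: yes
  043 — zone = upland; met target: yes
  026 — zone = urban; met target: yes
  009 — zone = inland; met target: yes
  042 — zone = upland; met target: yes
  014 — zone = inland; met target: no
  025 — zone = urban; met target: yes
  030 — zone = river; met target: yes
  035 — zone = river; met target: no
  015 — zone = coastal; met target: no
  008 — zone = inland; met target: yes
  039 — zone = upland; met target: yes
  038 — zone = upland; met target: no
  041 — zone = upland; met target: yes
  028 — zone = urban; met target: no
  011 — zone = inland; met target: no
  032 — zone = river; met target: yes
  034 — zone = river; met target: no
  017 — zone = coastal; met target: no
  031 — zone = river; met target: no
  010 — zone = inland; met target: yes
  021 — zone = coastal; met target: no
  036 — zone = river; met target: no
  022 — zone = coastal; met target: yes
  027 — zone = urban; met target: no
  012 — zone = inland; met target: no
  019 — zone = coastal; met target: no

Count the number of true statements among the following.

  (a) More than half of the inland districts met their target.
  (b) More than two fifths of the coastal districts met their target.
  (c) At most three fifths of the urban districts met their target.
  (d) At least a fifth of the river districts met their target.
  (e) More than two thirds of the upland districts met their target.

(a) inland: |A| = 7, |A ∩ B| = 4; needs |A ∩ B| > |A ∖ B| — true.
(b) coastal: |A| = 8, |A ∩ B| = 4; needs |A ∩ B| / |A| > 2/5 — true.
(c) urban: |A| = 7, |A ∩ B| = 4; needs |A ∩ B| / |A| ≤ 3/5 — true.
(d) river: |A| = 7, |A ∩ B| = 2; needs |A ∩ B| / |A| ≥ 1/5 — true.
(e) upland: |A| = 8, |A ∩ B| = 6; needs |A ∩ B| / |A| > 2/3 — true.

5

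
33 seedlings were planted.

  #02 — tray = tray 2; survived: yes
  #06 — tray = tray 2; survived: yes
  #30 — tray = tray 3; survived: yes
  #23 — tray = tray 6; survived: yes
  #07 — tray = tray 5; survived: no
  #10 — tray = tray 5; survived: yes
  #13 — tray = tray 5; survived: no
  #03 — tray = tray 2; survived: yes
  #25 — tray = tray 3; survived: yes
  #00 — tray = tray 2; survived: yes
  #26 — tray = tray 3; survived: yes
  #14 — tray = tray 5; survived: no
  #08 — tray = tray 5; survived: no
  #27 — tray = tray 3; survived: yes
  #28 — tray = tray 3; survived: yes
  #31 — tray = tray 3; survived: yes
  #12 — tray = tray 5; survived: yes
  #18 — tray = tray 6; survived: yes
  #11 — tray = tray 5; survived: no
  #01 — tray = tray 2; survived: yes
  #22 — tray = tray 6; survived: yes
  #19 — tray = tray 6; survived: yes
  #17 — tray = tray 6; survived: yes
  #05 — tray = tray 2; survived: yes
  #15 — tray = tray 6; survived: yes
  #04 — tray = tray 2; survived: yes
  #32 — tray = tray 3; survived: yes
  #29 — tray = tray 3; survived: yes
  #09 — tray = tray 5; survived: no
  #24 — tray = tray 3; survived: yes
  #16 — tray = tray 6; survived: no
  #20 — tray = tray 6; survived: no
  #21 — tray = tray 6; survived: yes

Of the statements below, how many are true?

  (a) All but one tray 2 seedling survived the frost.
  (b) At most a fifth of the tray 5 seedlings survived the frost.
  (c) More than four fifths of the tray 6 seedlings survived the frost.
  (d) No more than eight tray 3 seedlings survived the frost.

(a) tray 2: |A| = 7, |A ∩ B| = 7; needs |A ∖ B| = 1 — false.
(b) tray 5: |A| = 8, |A ∩ B| = 2; needs |A ∩ B| / |A| ≤ 1/5 — false.
(c) tray 6: |A| = 9, |A ∩ B| = 7; needs |A ∩ B| / |A| > 4/5 — false.
(d) tray 3: |A| = 9, |A ∩ B| = 9; needs |A ∩ B| ≤ 8 — false.

0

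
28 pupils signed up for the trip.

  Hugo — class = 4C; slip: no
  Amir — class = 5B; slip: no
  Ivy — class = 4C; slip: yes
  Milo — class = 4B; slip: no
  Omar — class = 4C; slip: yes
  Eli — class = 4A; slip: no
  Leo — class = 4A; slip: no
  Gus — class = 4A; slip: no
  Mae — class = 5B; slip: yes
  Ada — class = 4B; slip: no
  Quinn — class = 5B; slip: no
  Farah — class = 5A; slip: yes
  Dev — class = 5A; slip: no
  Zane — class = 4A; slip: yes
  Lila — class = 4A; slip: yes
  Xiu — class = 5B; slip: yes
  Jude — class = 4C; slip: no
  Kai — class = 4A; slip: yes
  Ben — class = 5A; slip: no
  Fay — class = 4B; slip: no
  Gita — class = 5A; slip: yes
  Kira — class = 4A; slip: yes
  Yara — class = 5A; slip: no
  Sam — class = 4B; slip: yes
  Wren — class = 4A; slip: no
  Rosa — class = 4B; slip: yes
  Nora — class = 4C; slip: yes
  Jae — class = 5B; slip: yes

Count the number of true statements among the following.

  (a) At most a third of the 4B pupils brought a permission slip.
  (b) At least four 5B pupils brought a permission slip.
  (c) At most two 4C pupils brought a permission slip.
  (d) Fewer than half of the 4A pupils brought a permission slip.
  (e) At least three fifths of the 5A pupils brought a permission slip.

(a) 4B: |A| = 5, |A ∩ B| = 2; needs |A ∩ B| / |A| ≤ 1/3 — false.
(b) 5B: |A| = 5, |A ∩ B| = 3; needs |A ∩ B| ≥ 4 — false.
(c) 4C: |A| = 5, |A ∩ B| = 3; needs |A ∩ B| ≤ 2 — false.
(d) 4A: |A| = 8, |A ∩ B| = 4; needs |A ∩ B| < |A ∖ B| — false.
(e) 5A: |A| = 5, |A ∩ B| = 2; needs |A ∩ B| / |A| ≥ 3/5 — false.

0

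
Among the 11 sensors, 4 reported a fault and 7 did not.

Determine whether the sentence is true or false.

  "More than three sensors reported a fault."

True

The determiner here denotes the relation: |A ∩ B| > 3.
|A| = 11, |A ∩ B| = 4, |A ∖ B| = 7.
|A ∩ B| = 4, so the statement is true.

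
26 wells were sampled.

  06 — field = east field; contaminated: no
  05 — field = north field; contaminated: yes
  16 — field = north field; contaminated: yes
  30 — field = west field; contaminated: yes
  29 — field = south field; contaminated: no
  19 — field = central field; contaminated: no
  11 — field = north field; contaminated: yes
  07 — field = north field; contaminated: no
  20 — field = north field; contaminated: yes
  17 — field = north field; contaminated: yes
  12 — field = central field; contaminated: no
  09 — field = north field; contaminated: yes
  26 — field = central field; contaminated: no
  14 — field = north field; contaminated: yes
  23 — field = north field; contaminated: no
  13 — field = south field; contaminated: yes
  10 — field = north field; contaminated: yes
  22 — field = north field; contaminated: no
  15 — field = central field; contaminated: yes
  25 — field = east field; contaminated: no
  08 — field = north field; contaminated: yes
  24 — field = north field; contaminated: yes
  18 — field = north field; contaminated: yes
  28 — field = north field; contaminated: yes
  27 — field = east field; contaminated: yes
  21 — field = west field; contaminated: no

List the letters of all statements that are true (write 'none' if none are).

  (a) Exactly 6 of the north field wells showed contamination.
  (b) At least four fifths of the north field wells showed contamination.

(b)

|A| = 15, |A ∩ B| = 12, |A ∖ B| = 3.
(a) |A ∩ B| = 6: fails.
(b) |A ∩ B| / |A| ≥ 4/5: holds.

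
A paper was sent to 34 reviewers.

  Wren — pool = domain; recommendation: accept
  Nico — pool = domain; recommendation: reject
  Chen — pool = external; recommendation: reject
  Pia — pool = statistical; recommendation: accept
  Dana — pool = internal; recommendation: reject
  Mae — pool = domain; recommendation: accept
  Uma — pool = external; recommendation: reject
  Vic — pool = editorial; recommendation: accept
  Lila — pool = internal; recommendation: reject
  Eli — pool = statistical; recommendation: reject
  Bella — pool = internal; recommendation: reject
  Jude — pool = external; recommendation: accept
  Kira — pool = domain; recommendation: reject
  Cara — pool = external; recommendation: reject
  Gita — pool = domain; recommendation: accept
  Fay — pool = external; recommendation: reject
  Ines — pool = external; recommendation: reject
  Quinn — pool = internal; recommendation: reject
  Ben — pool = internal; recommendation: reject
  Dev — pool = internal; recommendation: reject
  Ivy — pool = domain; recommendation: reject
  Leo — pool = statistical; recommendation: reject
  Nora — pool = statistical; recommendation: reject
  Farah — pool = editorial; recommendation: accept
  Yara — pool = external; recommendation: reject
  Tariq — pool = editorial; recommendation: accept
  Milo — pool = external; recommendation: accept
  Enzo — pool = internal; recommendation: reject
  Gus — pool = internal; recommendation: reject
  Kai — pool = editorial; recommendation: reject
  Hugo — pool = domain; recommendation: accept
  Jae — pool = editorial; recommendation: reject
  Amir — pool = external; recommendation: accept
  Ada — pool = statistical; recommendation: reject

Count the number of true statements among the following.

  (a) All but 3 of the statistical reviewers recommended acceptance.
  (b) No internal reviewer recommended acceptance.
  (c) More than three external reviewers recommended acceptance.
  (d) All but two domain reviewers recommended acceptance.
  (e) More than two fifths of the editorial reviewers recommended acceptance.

(a) statistical: |A| = 5, |A ∩ B| = 1; needs |A ∖ B| = 3 — false.
(b) internal: |A| = 8, |A ∩ B| = 0; needs A ∩ B = ∅ (|A ∩ B| = 0) — true.
(c) external: |A| = 9, |A ∩ B| = 3; needs |A ∩ B| > 3 — false.
(d) domain: |A| = 7, |A ∩ B| = 4; needs |A ∖ B| = 2 — false.
(e) editorial: |A| = 5, |A ∩ B| = 3; needs |A ∩ B| / |A| > 2/5 — true.

2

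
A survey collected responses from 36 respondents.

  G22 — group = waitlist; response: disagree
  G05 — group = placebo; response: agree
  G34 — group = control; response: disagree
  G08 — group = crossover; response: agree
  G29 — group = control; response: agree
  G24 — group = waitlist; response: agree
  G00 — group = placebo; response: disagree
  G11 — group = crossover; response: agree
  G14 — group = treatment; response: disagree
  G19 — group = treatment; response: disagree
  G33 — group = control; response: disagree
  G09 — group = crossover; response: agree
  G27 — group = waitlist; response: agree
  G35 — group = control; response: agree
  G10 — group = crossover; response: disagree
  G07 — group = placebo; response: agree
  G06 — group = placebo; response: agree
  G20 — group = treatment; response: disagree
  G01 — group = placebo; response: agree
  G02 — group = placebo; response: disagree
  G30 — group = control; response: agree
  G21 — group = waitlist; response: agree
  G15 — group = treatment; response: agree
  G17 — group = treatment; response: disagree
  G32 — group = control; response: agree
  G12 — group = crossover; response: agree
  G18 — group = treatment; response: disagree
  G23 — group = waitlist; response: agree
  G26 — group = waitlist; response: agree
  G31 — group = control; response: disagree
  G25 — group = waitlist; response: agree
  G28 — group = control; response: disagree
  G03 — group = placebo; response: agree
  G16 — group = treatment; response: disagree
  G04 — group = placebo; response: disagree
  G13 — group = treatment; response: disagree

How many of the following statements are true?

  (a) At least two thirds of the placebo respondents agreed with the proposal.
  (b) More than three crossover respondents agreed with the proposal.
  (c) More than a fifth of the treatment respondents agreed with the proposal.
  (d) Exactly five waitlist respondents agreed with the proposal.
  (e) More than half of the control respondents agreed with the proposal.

(a) placebo: |A| = 8, |A ∩ B| = 5; needs |A ∩ B| / |A| ≥ 2/3 — false.
(b) crossover: |A| = 5, |A ∩ B| = 4; needs |A ∩ B| > 3 — true.
(c) treatment: |A| = 8, |A ∩ B| = 1; needs |A ∩ B| / |A| > 1/5 — false.
(d) waitlist: |A| = 7, |A ∩ B| = 6; needs |A ∩ B| = 5 — false.
(e) control: |A| = 8, |A ∩ B| = 4; needs |A ∩ B| > |A ∖ B| — false.

1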